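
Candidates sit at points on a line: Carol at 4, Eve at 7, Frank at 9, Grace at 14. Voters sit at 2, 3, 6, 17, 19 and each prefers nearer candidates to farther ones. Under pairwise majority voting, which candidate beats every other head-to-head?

With single-peaked preferences on a line, the Condorcet winner is the candidate closest to the median voter.
The median voter (position 6) is closest to Eve at 7.
Check: Eve vs Grace — voters closer to Eve: 3 of 5.

Eve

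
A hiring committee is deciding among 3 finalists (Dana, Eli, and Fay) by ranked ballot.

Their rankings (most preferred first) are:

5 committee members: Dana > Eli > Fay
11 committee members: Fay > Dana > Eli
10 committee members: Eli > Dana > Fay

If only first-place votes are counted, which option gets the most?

First-place vote totals:
  Dana: 5
  Eli: 10
  Fay: 11
Fay has the most first-place votes.

Fay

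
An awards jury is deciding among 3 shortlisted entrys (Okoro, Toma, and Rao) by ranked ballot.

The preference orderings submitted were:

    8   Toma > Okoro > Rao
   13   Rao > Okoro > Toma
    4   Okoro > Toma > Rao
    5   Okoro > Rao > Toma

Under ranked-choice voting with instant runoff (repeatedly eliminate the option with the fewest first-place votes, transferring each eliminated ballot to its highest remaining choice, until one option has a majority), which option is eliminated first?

Round 1: Rao 13, Okoro 9, Toma 8. Toma has the fewest and is eliminated.
Round 2: Okoro 17, Rao 13. Okoro has a majority.

Toma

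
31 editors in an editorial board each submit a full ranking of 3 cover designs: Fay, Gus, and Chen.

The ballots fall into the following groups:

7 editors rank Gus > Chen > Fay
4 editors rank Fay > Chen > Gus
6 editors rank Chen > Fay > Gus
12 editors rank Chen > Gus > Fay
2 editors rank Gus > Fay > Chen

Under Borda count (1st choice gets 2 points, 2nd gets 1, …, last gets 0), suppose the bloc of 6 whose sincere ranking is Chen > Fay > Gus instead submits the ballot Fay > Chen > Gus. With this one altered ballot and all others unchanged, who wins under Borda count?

Borda totals with the altered ballot: Fay 22, Gus 30, Chen 41.
The winner is unchanged: still Chen.

Chen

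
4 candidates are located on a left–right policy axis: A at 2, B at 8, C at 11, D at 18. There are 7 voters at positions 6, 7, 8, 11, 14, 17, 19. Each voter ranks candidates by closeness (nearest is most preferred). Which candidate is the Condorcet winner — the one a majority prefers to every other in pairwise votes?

With single-peaked preferences on a line, the Condorcet winner is the candidate closest to the median voter.
The median voter (position 11) is closest to C at 11.
Check: C vs A — voters closer to C: 6 of 7.

C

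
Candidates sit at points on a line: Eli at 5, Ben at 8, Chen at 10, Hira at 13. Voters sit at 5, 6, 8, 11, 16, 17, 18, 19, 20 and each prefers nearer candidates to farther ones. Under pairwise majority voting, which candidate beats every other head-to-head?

With single-peaked preferences on a line, the Condorcet winner is the candidate closest to the median voter.
The median voter (position 16) is closest to Hira at 13.
Check: Hira vs Ben — voters closer to Hira: 6 of 9.

Hira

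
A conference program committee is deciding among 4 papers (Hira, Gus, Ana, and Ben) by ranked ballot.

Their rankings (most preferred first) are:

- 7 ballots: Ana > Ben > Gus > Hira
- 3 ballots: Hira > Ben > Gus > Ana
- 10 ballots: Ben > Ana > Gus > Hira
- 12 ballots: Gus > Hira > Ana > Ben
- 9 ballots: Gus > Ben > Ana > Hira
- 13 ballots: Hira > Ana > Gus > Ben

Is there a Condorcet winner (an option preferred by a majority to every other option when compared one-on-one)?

No

Head-to-head results (54 voters total):
Hira vs Gus: Gus wins 38–16.
Hira vs Ana: Hira wins 28–26.
Hira vs Ben: Hira wins 28–26.
Gus vs Ana: Ana wins 30–24.
Gus vs Ben: Gus wins 34–20.
Ana vs Ben: Ana wins 32–22.
No candidate beats all others: Hira beats Ana beats Gus beats Hira, a majority cycle.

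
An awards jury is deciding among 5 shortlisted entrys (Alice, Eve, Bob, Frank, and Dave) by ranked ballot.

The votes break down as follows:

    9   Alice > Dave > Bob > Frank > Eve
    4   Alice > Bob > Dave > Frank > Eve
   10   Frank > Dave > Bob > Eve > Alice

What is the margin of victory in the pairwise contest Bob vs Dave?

Ballots ranking Bob above Dave: 4.
Ballots ranking Dave above Bob: 9+10 = 19.
Dave wins 19–4, a margin of 15.

15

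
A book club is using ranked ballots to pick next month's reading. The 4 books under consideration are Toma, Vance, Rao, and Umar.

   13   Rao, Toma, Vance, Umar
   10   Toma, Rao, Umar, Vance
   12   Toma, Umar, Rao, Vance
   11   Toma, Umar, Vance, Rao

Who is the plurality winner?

First-place vote totals:
  Toma: 33
  Vance: 0
  Rao: 13
  Umar: 0
Toma has the most first-place votes.

Toma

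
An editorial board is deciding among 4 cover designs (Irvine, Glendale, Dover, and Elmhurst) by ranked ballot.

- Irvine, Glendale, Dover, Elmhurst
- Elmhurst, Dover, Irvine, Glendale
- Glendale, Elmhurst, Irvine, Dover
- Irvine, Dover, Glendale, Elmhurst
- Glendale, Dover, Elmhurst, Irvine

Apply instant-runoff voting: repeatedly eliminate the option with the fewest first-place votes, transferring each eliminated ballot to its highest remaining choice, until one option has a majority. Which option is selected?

Round 1: Irvine 2, Glendale 2, Elmhurst 1, Dover 0. Dover has the fewest and is eliminated.
Round 2: Irvine 2, Glendale 2, Elmhurst 1. Elmhurst has the fewest and is eliminated.
Round 3: Irvine 3, Glendale 2. Irvine has a majority.

Irvine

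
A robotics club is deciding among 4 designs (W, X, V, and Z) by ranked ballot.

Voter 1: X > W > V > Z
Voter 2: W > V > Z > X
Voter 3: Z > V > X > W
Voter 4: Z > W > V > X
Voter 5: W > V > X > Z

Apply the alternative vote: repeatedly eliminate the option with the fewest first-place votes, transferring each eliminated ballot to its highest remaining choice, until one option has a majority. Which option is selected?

W

Round 1: W 2, Z 2, X 1, V 0. V has the fewest and is eliminated.
Round 2: W 2, Z 2, X 1. X has the fewest and is eliminated.
Round 3: W 3, Z 2. W has a majority.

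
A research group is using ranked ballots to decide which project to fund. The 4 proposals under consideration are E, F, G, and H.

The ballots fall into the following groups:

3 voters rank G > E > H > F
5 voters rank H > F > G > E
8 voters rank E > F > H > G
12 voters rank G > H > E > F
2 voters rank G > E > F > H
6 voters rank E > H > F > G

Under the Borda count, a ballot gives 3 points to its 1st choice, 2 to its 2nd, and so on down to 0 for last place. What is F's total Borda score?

Borda scores:
  E: 3·2 + 5·0 + 8·3 + 12·1 + 2·2 + 6·3 = 64
  F: 3·0 + 5·2 + 8·2 + 12·0 + 2·1 + 6·1 = 34
  G: 3·3 + 5·1 + 8·0 + 12·3 + 2·3 + 6·0 = 56
  H: 3·1 + 5·3 + 8·1 + 12·2 + 2·0 + 6·2 = 62

34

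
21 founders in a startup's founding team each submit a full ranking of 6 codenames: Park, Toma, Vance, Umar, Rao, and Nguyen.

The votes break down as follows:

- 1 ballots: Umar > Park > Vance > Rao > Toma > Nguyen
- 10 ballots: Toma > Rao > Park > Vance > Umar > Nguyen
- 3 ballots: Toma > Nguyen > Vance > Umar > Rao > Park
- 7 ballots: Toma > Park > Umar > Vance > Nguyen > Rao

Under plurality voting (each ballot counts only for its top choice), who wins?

Toma

First-place vote totals:
  Park: 0
  Toma: 20
  Vance: 0
  Umar: 1
  Rao: 0
  Nguyen: 0
Toma has the most first-place votes.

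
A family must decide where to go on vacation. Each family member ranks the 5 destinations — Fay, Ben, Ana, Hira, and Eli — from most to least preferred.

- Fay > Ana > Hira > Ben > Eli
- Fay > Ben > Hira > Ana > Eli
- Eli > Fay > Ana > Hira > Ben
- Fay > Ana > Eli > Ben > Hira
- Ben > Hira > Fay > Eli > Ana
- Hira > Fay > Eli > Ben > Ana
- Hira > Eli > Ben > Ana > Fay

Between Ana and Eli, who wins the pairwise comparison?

Ballots ranking Ana above Eli: 3.
Ballots ranking Eli above Ana: 4.
Eli wins the head-to-head, 4–3.

Eli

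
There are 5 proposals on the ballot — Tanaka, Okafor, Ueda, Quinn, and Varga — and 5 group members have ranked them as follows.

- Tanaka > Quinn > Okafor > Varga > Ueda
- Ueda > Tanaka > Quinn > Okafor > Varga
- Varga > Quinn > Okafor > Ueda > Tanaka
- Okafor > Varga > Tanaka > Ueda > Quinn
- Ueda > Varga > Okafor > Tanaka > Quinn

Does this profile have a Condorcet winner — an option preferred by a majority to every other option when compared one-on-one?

Head-to-head results (5 voters total):
Tanaka vs Okafor: Okafor wins 3–2.
Tanaka vs Ueda: Ueda wins 3–2.
Tanaka vs Quinn: Tanaka wins 4–1.
Tanaka vs Varga: Varga wins 3–2.
Okafor vs Ueda: Okafor wins 3–2.
Okafor vs Quinn: Quinn wins 3–2.
Okafor vs Varga: Okafor wins 3–2.
Ueda vs Quinn: Ueda wins 3–2.
Ueda vs Varga: Varga wins 3–2.
Quinn vs Varga: Varga wins 3–2.
No candidate beats all others: Tanaka beats Quinn beats Okafor beats Tanaka, a majority cycle.

No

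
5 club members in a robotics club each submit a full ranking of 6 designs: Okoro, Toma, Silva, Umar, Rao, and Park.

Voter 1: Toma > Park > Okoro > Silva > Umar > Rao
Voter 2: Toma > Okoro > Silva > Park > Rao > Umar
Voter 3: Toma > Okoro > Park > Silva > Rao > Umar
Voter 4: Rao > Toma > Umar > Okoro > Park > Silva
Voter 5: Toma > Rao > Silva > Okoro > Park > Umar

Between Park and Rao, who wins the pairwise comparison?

Park

Ballots ranking Park above Rao: 3.
Ballots ranking Rao above Park: 2.
Park wins the head-to-head, 3–2.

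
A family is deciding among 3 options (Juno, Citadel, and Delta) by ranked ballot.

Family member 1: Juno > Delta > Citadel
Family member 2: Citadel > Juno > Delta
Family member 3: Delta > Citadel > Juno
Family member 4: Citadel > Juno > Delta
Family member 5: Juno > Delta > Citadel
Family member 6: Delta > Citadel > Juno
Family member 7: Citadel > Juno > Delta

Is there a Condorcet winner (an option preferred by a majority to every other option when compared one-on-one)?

Head-to-head results (7 voters total):
Juno vs Citadel: Citadel wins 5–2.
Juno vs Delta: Juno wins 5–2.
Citadel vs Delta: Delta wins 4–3.
No candidate beats all others: Juno beats Delta beats Citadel beats Juno, a majority cycle.

No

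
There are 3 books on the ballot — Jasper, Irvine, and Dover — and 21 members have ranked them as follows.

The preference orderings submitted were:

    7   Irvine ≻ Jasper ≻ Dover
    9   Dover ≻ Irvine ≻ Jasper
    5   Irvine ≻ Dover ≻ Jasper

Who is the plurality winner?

Irvine

First-place vote totals:
  Jasper: 0
  Irvine: 12
  Dover: 9
Irvine has the most first-place votes.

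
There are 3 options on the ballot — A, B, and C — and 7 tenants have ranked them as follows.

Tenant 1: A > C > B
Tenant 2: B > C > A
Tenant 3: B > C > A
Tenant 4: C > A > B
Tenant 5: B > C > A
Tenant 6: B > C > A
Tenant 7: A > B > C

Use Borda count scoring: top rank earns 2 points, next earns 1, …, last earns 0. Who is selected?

B

Borda scores:
  A: 2 + 0 + 0 + 1 + 0 + 0 + 2 = 5
  B: 0 + 2 + 2 + 0 + 2 + 2 + 1 = 9
  C: 1 + 1 + 1 + 2 + 1 + 1 + 0 = 7
B has the highest total.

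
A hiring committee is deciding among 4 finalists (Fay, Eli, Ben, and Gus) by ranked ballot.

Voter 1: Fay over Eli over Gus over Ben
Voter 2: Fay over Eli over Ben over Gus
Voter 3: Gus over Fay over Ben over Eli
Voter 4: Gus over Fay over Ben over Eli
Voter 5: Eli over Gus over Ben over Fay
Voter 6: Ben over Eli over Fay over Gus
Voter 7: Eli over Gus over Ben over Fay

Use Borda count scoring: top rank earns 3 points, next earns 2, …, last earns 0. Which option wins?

Borda scores:
  Fay: 3 + 3 + 2 + 2 + 0 + 1 + 0 = 11
  Eli: 2 + 2 + 0 + 0 + 3 + 2 + 3 = 12
  Ben: 0 + 1 + 1 + 1 + 1 + 3 + 1 = 8
  Gus: 1 + 0 + 3 + 3 + 2 + 0 + 2 = 11
Eli has the highest total.

Eli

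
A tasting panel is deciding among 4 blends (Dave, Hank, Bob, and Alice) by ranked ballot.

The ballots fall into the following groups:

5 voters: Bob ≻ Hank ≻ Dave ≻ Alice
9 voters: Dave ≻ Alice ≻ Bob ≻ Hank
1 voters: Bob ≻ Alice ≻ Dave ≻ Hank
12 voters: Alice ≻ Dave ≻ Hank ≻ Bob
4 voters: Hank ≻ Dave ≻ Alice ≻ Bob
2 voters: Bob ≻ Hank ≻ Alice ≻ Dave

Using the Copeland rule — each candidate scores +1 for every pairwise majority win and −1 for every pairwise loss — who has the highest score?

Dave

Pairwise results:
  Dave vs Hank: Dave wins 22–11.
  Dave vs Bob: Dave wins 25–8.
  Dave vs Alice: Dave wins 18–15.
  Hank vs Bob: Bob wins 17–16.
  Hank vs Alice: Alice wins 22–11.
  Bob vs Alice: Alice wins 25–8.
Copeland scores (wins − losses):
  Dave: 3 − 0 = 3
  Hank: 0 − 3 = -3
  Bob: 1 − 2 = -1
  Alice: 2 − 1 = 1
Dave has the best Copeland score.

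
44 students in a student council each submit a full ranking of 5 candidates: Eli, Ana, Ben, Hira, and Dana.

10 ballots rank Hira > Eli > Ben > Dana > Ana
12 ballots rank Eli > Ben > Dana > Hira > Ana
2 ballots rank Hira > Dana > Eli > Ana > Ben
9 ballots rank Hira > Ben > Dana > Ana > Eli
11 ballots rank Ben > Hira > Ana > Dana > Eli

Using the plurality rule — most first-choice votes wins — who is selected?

Hira

First-place vote totals:
  Eli: 12
  Ana: 0
  Ben: 11
  Hira: 21
  Dana: 0
Hira has the most first-place votes.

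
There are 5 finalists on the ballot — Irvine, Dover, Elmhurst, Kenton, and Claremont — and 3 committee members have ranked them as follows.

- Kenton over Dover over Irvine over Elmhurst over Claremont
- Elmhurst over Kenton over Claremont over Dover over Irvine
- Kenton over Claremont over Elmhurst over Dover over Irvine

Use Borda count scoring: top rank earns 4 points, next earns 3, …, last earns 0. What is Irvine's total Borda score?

Borda scores:
  Irvine: 2 + 0 + 0 = 2
  Dover: 3 + 1 + 1 = 5
  Elmhurst: 1 + 4 + 2 = 7
  Kenton: 4 + 3 + 4 = 11
  Claremont: 0 + 2 + 3 = 5

2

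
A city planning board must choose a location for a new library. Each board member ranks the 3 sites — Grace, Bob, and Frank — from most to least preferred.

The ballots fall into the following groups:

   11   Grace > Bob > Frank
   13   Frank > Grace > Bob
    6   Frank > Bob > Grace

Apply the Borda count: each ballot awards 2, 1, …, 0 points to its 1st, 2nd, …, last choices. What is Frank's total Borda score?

38

Borda scores:
  Grace: 11·2 + 13·1 + 6·0 = 35
  Bob: 11·1 + 13·0 + 6·1 = 17
  Frank: 11·0 + 13·2 + 6·2 = 38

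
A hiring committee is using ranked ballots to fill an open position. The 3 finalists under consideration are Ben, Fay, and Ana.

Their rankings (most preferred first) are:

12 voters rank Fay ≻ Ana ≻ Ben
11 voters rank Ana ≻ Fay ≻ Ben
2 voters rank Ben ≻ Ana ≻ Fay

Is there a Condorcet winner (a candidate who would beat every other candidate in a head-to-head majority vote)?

Head-to-head results (25 voters total):
Ben vs Fay: Fay wins 23–2.
Ben vs Ana: Ana wins 23–2.
Fay vs Ana: Ana wins 13–12.
Ana beats each rival — Ben (23–2), Fay (13–12) — so Ana is the Condorcet winner.

Yes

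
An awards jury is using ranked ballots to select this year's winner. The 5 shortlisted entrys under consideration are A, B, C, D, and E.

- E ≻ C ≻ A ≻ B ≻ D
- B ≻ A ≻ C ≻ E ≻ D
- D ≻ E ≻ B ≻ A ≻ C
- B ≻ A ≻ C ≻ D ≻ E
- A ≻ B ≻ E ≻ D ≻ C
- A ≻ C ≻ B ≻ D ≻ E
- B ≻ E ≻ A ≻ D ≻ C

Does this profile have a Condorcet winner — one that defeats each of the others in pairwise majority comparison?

Head-to-head results (7 voters total):
A vs B: B wins 4–3.
A vs C: A wins 6–1.
A vs D: A wins 6–1.
A vs E: A wins 4–3.
B vs C: B wins 5–2.
B vs D: B wins 6–1.
B vs E: B wins 5–2.
C vs D: C wins 4–3.
C vs E: E wins 4–3.
D vs E: E wins 4–3.
B beats each rival — A (4–3), C (5–2), D (6–1), E (5–2) — so B is the Condorcet winner.

Yes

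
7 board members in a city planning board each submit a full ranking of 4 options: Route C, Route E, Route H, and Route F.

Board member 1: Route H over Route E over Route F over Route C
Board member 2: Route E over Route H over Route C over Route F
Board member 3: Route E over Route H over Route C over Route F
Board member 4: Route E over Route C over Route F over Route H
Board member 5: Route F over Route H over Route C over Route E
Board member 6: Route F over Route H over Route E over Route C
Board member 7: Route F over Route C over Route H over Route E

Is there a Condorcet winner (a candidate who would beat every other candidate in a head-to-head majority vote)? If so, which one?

None — there is no Condorcet winner

Head-to-head results (7 voters total):
Route C vs Route E: Route E wins 5–2.
Route C vs Route H: Route H wins 5–2.
Route C vs Route F: Route F wins 4–3.
Route E vs Route H: Route H wins 4–3.
Route E vs Route F: Route E wins 4–3.
Route H vs Route F: Route F wins 4–3.
No candidate beats all others: Route E beats Route F beats Route H beats Route E, a majority cycle.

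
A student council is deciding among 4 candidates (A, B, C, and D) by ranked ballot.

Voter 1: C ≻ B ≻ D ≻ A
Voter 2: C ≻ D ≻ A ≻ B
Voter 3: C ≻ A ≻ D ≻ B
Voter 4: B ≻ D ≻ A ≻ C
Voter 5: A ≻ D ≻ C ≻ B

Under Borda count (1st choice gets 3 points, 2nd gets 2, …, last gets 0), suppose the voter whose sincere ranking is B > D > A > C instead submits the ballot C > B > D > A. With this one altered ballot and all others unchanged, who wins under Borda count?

Borda totals with the altered ballot: A 6, B 4, C 13, D 7.
The winner is unchanged: still C.

C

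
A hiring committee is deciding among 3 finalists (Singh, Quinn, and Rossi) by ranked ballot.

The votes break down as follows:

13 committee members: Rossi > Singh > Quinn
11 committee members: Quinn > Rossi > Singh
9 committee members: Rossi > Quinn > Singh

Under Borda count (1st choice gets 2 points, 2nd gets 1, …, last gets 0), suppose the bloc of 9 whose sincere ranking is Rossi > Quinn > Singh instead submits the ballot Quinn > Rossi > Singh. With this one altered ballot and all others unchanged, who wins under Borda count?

Borda totals with the altered ballot: Singh 13, Quinn 40, Rossi 46.
The winner is unchanged: still Rossi.

Rossi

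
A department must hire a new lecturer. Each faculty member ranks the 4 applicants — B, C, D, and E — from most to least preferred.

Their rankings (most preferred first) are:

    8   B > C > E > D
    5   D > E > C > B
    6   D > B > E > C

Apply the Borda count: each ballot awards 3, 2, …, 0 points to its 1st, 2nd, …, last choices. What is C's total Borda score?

Borda scores:
  B: 8·3 + 5·0 + 6·2 = 36
  C: 8·2 + 5·1 + 6·0 = 21
  D: 8·0 + 5·3 + 6·3 = 33
  E: 8·1 + 5·2 + 6·1 = 24

21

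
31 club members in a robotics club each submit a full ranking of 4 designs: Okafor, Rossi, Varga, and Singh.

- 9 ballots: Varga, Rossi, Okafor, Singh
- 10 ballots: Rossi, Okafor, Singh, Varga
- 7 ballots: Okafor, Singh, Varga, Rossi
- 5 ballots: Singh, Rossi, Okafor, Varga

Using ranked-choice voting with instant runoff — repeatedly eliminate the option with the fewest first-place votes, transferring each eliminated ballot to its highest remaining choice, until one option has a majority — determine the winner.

Varga

Round 1: Rossi 10, Varga 9, Okafor 7, Singh 5. Singh has the fewest and is eliminated.
Round 2: Rossi 15, Varga 9, Okafor 7. Okafor has the fewest and is eliminated.
Round 3: Varga 16, Rossi 15. Varga has a majority.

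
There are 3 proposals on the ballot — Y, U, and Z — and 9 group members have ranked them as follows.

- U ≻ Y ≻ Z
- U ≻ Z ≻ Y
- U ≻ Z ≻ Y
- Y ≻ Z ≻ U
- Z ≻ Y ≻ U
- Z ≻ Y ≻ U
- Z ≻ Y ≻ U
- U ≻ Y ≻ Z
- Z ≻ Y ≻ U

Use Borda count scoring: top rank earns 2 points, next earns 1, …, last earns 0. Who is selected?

Z

Borda scores:
  Y: 1 + 0 + 0 + 2 + 1 + 1 + 1 + 1 + 1 = 8
  U: 2 + 2 + 2 + 0 + 0 + 0 + 0 + 2 + 0 = 8
  Z: 0 + 1 + 1 + 1 + 2 + 2 + 2 + 0 + 2 = 11
Z has the highest total.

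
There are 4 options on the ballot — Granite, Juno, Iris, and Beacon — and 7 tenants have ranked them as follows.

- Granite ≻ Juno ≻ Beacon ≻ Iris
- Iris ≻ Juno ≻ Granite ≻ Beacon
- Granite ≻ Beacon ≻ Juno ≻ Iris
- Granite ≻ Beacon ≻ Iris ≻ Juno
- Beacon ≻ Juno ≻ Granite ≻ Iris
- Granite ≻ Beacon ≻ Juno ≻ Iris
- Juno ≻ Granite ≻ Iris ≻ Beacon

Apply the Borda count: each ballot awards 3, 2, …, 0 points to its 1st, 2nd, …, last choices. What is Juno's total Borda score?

11

Borda scores:
  Granite: 3 + 1 + 3 + 3 + 1 + 3 + 2 = 16
  Juno: 2 + 2 + 1 + 0 + 2 + 1 + 3 = 11
  Iris: 0 + 3 + 0 + 1 + 0 + 0 + 1 = 5
  Beacon: 1 + 0 + 2 + 2 + 3 + 2 + 0 = 10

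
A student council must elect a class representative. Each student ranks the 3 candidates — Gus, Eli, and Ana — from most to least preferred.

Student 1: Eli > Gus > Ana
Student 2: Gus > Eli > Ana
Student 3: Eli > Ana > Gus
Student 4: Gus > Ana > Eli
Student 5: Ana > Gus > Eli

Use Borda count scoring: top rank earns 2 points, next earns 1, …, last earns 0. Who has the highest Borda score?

Gus

Borda scores:
  Gus: 1 + 2 + 0 + 2 + 1 = 6
  Eli: 2 + 1 + 2 + 0 + 0 = 5
  Ana: 0 + 0 + 1 + 1 + 2 = 4
Gus has the highest total.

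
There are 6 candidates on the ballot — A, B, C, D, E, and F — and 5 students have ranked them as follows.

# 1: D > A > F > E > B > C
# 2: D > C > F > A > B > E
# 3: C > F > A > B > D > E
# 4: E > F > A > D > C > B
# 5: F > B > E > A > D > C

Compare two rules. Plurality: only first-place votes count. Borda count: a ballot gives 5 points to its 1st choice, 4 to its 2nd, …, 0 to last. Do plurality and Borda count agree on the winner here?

No

Plurality first-place counts: A 0, B 0, C 1, D 2, E 1, F 1 → D.
Borda totals: A 14, B 8, C 10, D 14, E 10, F 19 → F.
The two rules disagree: plurality picks D, Borda picks F.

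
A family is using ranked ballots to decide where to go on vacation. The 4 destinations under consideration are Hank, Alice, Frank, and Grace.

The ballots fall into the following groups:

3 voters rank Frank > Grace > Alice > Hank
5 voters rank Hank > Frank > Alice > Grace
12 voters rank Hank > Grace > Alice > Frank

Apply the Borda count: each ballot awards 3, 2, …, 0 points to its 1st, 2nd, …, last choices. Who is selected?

Hank

Borda scores:
  Hank: 3·0 + 5·3 + 12·3 = 51
  Alice: 3·1 + 5·1 + 12·1 = 20
  Frank: 3·3 + 5·2 + 12·0 = 19
  Grace: 3·2 + 5·0 + 12·2 = 30
Hank has the highest total.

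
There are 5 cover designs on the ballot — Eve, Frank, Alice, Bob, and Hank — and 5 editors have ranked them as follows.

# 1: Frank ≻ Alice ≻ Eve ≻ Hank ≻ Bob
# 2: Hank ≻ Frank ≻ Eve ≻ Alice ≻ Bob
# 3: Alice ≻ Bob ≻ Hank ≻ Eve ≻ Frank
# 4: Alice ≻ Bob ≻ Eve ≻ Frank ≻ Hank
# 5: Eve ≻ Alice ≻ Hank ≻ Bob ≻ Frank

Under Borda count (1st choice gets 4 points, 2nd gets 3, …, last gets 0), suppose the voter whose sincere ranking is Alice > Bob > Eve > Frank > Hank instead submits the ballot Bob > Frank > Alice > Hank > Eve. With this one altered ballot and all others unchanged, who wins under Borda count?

Borda totals with the altered ballot: Eve 9, Frank 10, Alice 13, Bob 8, Hank 10.
The winner is unchanged: still Alice.

Alice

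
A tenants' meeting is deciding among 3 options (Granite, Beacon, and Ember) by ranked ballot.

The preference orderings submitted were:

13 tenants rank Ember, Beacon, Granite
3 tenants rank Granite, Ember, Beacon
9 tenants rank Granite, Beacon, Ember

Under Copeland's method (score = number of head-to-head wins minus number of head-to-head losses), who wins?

Ember

Pairwise results:
  Granite vs Beacon: Beacon wins 13–12.
  Granite vs Ember: Ember wins 13–12.
  Beacon vs Ember: Ember wins 16–9.
Copeland scores (wins − losses):
  Granite: 0 − 2 = -2
  Beacon: 1 − 1 = 0
  Ember: 2 − 0 = 2
Ember has the best Copeland score.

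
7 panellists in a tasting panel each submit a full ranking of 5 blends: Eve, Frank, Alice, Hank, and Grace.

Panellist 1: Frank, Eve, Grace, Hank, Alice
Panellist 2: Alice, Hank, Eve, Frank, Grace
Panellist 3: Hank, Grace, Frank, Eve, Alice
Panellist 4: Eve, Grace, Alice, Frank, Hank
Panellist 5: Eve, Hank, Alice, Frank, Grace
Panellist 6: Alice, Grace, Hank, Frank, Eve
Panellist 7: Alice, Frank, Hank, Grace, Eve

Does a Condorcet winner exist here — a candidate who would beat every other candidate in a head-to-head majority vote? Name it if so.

Head-to-head results (7 voters total):
Eve vs Frank: Frank wins 4–3.
Eve vs Alice: Eve wins 4–3.
Eve vs Hank: Hank wins 4–3.
Eve vs Grace: Eve wins 4–3.
Frank vs Alice: Alice wins 5–2.
Frank vs Hank: Hank wins 4–3.
Frank vs Grace: Frank wins 4–3.
Alice vs Hank: Alice wins 4–3.
Alice vs Grace: Alice wins 4–3.
Hank vs Grace: Hank wins 4–3.
No candidate beats all others: Eve beats Alice beats Frank beats Eve, a majority cycle.

None — there is no Condorcet winner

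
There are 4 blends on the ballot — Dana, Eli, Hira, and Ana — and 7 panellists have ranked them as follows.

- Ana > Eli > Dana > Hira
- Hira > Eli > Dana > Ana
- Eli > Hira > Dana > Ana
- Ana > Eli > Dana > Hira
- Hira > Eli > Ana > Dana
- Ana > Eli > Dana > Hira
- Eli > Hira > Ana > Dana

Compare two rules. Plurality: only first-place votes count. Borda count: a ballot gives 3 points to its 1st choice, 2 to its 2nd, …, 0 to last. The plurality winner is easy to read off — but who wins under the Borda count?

Eli

Plurality first-place counts: Dana 0, Eli 2, Hira 2, Ana 3 → Ana.
Borda totals: Dana 5, Eli 16, Hira 10, Ana 11 → Eli.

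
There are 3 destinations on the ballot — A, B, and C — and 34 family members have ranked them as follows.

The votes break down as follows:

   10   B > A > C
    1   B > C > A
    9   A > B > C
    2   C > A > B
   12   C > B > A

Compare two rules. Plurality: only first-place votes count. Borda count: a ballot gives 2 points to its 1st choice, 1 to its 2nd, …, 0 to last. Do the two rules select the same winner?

Plurality first-place counts: A 9, B 11, C 14 → C.
Borda totals: A 30, B 43, C 29 → B.
The two rules disagree: plurality picks C, Borda picks B.

No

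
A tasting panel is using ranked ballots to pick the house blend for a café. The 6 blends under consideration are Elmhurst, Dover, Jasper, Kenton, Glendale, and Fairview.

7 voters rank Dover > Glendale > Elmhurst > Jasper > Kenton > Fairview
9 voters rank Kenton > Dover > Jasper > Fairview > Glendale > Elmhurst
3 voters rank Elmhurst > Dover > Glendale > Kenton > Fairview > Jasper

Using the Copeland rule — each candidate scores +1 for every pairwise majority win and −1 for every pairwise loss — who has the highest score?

Pairwise results:
  Elmhurst vs Dover: Dover wins 16–3.
  Elmhurst vs Jasper: Elmhurst wins 10–9.
  Elmhurst vs Kenton: Elmhurst wins 10–9.
  Elmhurst vs Glendale: Glendale wins 16–3.
  Elmhurst vs Fairview: Elmhurst wins 10–9.
  Dover vs Jasper: Dover wins 19–0.
  Dover vs Kenton: Dover wins 10–9.
  Dover vs Glendale: Dover wins 19–0.
  Dover vs Fairview: Dover wins 19–0.
  Jasper vs Kenton: Kenton wins 12–7.
  Jasper vs Glendale: Glendale wins 10–9.
  Jasper vs Fairview: Jasper wins 16–3.
  Kenton vs Glendale: Glendale wins 10–9.
  Kenton vs Fairview: Kenton wins 19–0.
  Glendale vs Fairview: Glendale wins 10–9.
Copeland scores (wins − losses):
  Elmhurst: 3 − 2 = 1
  Dover: 5 − 0 = 5
  Jasper: 1 − 4 = -3
  Kenton: 2 − 3 = -1
  Glendale: 4 − 1 = 3
  Fairview: 0 − 5 = -5
Dover has the best Copeland score.

Dover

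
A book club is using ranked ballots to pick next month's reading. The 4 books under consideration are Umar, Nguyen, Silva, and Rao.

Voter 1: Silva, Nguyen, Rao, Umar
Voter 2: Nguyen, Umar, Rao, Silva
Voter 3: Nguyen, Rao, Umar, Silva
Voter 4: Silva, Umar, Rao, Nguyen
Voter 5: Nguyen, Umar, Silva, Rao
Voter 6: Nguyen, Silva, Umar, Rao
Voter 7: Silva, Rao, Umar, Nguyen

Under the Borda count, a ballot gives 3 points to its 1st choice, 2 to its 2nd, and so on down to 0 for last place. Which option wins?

Nguyen

Borda scores:
  Umar: 0 + 2 + 1 + 2 + 2 + 1 + 1 = 9
  Nguyen: 2 + 3 + 3 + 0 + 3 + 3 + 0 = 14
  Silva: 3 + 0 + 0 + 3 + 1 + 2 + 3 = 12
  Rao: 1 + 1 + 2 + 1 + 0 + 0 + 2 = 7
Nguyen has the highest total.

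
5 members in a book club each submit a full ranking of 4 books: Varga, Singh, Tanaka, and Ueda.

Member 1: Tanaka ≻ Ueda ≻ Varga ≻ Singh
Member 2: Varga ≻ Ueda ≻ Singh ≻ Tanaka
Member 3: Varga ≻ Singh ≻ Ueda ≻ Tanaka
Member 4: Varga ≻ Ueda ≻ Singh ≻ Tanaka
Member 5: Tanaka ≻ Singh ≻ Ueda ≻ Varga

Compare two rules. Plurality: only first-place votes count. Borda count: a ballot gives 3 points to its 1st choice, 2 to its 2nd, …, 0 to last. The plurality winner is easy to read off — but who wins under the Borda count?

Varga

Plurality first-place counts: Varga 3, Singh 0, Tanaka 2, Ueda 0 → Varga.
Borda totals: Varga 10, Singh 6, Tanaka 6, Ueda 8 → Varga.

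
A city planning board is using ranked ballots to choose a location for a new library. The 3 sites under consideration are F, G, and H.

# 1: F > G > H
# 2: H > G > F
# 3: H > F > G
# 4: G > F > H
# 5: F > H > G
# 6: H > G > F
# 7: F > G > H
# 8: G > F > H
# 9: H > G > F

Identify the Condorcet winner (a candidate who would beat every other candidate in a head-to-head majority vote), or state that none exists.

Head-to-head results (9 voters total):
F vs G: G wins 5–4.
F vs H: F wins 5–4.
G vs H: H wins 5–4.
No candidate beats all others: F beats H beats G beats F, a majority cycle.

No Condorcet winner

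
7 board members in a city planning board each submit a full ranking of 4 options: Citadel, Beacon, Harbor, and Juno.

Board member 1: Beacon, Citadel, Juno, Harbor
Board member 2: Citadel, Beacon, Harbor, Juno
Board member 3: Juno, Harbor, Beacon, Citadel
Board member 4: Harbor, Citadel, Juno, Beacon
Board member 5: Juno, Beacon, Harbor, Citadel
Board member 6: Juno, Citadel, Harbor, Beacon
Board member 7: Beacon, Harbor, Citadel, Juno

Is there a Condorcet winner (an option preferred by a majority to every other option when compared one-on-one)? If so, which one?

Head-to-head results (7 voters total):
Citadel vs Beacon: Beacon wins 4–3.
Citadel vs Harbor: Harbor wins 4–3.
Citadel vs Juno: Citadel wins 4–3.
Beacon vs Harbor: Beacon wins 4–3.
Beacon vs Juno: Juno wins 4–3.
Harbor vs Juno: Juno wins 4–3.
No candidate beats all others: Citadel beats Juno beats Beacon beats Citadel, a majority cycle.

None — there is no Condorcet winner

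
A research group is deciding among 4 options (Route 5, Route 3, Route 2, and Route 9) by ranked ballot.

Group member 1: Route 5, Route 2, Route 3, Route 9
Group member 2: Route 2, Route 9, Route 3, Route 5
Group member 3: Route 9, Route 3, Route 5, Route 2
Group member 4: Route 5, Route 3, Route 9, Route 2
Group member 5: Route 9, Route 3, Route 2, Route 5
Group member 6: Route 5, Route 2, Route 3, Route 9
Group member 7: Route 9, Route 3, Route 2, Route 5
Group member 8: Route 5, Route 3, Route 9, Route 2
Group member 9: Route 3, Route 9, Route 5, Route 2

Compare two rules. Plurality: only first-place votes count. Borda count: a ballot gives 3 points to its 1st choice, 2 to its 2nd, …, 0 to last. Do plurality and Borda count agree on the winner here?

Plurality first-place counts: Route 5 4, Route 3 1, Route 2 1, Route 9 3 → Route 5.
Borda totals: Route 5 14, Route 3 16, Route 2 9, Route 9 15 → Route 3.
The two rules disagree: plurality picks Route 5, Borda picks Route 3.

No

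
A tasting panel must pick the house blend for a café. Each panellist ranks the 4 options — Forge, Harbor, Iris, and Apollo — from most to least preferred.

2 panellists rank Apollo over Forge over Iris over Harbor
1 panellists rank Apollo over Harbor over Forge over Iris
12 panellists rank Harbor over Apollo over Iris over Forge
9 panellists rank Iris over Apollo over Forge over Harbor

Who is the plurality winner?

Harbor

First-place vote totals:
  Forge: 0
  Harbor: 12
  Iris: 9
  Apollo: 3
Harbor has the most first-place votes.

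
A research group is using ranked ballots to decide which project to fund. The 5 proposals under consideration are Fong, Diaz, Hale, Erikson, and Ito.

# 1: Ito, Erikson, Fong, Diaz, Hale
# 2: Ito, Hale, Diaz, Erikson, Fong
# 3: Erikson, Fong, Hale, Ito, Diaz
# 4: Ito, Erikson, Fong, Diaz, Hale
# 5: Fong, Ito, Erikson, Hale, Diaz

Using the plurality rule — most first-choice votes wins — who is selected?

Ito

First-place vote totals:
  Fong: 1
  Diaz: 0
  Hale: 0
  Erikson: 1
  Ito: 3
Ito has the most first-place votes.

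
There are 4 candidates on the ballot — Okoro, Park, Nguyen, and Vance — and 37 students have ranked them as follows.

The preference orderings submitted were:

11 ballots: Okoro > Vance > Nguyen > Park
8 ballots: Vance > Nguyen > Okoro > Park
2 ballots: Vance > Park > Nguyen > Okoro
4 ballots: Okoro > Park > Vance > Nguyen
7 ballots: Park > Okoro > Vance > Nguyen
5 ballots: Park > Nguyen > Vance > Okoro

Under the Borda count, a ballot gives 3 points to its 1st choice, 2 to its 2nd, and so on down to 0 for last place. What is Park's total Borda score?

48

Borda scores:
  Okoro: 11·3 + 8·1 + 2·0 + 4·3 + 7·2 + 5·0 = 67
  Park: 11·0 + 8·0 + 2·2 + 4·2 + 7·3 + 5·3 = 48
  Nguyen: 11·1 + 8·2 + 2·1 + 4·0 + 7·0 + 5·2 = 39
  Vance: 11·2 + 8·3 + 2·3 + 4·1 + 7·1 + 5·1 = 68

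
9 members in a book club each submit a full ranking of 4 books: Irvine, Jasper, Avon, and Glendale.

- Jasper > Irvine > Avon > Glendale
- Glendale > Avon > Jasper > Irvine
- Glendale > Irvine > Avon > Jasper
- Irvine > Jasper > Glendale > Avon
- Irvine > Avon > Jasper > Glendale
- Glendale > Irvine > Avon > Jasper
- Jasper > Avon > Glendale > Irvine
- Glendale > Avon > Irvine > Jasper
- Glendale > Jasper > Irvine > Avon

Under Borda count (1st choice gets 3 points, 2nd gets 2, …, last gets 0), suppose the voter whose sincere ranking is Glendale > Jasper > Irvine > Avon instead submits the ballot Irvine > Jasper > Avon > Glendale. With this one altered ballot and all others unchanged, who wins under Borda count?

Irvine

Borda totals with the altered ballot: Irvine 16, Jasper 12, Avon 12, Glendale 14.
The switch changes the winner from Glendale to Irvine.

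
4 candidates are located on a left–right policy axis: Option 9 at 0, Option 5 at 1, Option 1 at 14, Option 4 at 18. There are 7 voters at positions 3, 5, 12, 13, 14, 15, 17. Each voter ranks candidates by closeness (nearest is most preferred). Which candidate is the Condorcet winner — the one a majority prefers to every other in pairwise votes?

With single-peaked preferences on a line, the Condorcet winner is the candidate closest to the median voter.
The median voter (position 13) is closest to Option 1 at 14.
Check: Option 1 vs Option 5 — voters closer to Option 1: 5 of 7.

Option 1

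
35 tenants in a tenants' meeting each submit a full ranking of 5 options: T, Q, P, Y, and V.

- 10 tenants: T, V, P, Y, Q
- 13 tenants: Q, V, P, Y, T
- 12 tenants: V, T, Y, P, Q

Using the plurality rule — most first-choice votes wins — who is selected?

Q

First-place vote totals:
  T: 10
  Q: 13
  P: 0
  Y: 0
  V: 12
Q has the most first-place votes.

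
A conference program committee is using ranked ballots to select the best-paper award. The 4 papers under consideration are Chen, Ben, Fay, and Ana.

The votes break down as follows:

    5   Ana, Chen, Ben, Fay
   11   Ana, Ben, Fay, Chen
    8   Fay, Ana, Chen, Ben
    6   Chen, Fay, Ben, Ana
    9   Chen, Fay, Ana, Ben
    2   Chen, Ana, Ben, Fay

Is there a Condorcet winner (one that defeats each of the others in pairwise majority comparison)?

Head-to-head results (41 voters total):
Chen vs Ben: Chen wins 30–11.
Chen vs Fay: Chen wins 22–19.
Chen vs Ana: Ana wins 24–17.
Ben vs Fay: Fay wins 23–18.
Ben vs Ana: Ana wins 35–6.
Fay vs Ana: Fay wins 23–18.
No candidate beats all others: Chen beats Fay beats Ana beats Chen, a majority cycle.

No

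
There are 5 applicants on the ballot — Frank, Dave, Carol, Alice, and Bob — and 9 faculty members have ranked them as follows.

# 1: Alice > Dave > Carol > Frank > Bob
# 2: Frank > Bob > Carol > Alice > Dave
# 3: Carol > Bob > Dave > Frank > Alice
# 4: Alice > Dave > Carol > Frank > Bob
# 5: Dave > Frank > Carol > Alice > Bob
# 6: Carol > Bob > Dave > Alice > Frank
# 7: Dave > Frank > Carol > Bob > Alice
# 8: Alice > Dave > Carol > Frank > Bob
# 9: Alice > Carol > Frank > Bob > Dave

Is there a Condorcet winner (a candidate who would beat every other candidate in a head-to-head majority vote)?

Head-to-head results (9 voters total):
Frank vs Dave: Dave wins 7–2.
Frank vs Carol: Carol wins 6–3.
Frank vs Alice: Alice wins 5–4.
Frank vs Bob: Frank wins 7–2.
Dave vs Carol: Dave wins 5–4.
Dave vs Alice: Alice wins 5–4.
Dave vs Bob: Dave wins 5–4.
Carol vs Alice: Carol wins 5–4.
Carol vs Bob: Carol wins 8–1.
Alice vs Bob: Alice wins 5–4.
No candidate beats all others: Dave beats Carol beats Alice beats Dave, a majority cycle.

No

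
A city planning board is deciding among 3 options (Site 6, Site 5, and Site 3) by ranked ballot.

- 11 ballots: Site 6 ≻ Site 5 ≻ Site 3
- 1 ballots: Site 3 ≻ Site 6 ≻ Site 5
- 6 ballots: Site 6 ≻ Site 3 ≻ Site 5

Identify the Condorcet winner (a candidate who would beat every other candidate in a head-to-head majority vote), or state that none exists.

Site 6

Head-to-head results (18 voters total):
Site 6 vs Site 5: Site 6 wins 18–0.
Site 6 vs Site 3: Site 6 wins 17–1.
Site 5 vs Site 3: Site 5 wins 11–7.
Site 6 beats each rival — Site 5 (18–0), Site 3 (17–1) — so Site 6 is the Condorcet winner.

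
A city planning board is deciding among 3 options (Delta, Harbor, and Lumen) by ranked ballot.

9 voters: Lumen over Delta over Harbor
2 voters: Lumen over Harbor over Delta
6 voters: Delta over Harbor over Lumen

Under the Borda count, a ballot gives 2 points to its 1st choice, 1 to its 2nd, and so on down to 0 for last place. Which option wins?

Borda scores:
  Delta: 9·1 + 2·0 + 6·2 = 21
  Harbor: 9·0 + 2·1 + 6·1 = 8
  Lumen: 9·2 + 2·2 + 6·0 = 22
Lumen has the highest total.

Lumen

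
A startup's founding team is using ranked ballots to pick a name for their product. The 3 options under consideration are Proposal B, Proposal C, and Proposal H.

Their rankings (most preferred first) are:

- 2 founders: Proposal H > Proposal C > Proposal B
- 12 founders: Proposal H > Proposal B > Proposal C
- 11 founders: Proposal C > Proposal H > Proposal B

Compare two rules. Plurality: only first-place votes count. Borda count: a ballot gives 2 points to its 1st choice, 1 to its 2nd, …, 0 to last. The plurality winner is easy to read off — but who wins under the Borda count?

Proposal H

Plurality first-place counts: Proposal B 0, Proposal C 11, Proposal H 14 → Proposal H.
Borda totals: Proposal B 12, Proposal C 24, Proposal H 39 → Proposal H.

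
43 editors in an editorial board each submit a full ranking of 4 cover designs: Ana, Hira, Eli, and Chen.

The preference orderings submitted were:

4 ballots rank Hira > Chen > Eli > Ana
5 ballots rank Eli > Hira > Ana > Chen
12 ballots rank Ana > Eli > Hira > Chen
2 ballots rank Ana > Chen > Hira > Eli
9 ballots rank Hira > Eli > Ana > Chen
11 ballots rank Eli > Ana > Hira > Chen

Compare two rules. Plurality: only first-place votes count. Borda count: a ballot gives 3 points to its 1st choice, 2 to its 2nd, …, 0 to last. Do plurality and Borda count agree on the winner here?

Plurality first-place counts: Ana 14, Hira 13, Eli 16, Chen 0 → Eli.
Borda totals: Ana 78, Hira 74, Eli 94, Chen 12 → Eli.
The two rules agree on Eli.

Yes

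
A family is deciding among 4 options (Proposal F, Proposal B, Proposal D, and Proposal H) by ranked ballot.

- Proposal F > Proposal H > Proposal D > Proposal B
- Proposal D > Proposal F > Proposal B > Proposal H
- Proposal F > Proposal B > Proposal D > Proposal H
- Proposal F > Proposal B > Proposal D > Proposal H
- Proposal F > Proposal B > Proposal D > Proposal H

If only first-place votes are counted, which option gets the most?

First-place vote totals:
  Proposal F: 4
  Proposal B: 0
  Proposal D: 1
  Proposal H: 0
Proposal F has the most first-place votes.

Proposal F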